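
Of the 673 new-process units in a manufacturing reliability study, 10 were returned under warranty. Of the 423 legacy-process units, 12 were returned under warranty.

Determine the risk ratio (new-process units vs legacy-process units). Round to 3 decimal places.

RR ≈ 0.524

risk, new-process units = 10/673 = 0.01486
risk, legacy-process units = 12/423 = 0.02837
RR = 0.01486 / 0.02837 = 0.524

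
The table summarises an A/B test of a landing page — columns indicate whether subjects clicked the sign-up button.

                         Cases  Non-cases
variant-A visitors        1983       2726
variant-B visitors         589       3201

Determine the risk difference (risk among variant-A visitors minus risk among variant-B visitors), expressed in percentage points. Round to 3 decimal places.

RD: 26.570

risk, variant-A visitors = 1983/4709 = 0.4211
risk, variant-B visitors = 589/3790 = 0.1554
risk difference = 0.4211 − 0.1554 = 0.2657 → 26.570 percentage points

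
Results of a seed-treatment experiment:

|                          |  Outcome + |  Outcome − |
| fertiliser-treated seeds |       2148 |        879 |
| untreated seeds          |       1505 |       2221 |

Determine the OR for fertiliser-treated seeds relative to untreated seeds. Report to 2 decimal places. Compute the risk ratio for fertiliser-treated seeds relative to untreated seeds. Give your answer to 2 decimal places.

OR = (2148 × 2221) / (879 × 1505) = 4770708/1322895 ≈ 3.61
risk, fertiliser-treated seeds = 2148/3027 = 0.7096
risk, untreated seeds = 1505/3726 = 0.4039
RR = 0.7096 / 0.4039 = 1.76

OR = 3.61; RR = 1.76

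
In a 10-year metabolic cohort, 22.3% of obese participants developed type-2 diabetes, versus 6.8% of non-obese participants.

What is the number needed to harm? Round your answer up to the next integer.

absolute risk difference = 0.155000
1 / 0.155000 = 6.452 → round up → 7

7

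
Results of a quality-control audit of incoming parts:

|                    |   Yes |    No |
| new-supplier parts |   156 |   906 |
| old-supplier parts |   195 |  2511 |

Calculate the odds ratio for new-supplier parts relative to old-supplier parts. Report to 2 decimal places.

OR ≈ 2.22

odds, new-supplier parts = 156/906 = 0.1722
odds, old-supplier parts = 195/2511 = 0.0777
OR = 0.1722 / 0.0777 = 2.22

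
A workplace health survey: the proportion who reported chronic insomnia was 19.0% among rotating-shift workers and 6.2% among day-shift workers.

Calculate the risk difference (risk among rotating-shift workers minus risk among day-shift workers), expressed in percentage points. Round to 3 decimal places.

risk difference = 0.1900 − 0.0620 = 0.1280 → 12.800 percentage points

12.800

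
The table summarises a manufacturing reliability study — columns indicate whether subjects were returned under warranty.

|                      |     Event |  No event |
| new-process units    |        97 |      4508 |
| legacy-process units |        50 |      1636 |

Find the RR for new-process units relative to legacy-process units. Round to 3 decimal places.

0.710

risk, new-process units = 97/4605 = 0.02106
risk, legacy-process units = 50/1686 = 0.02966
RR = 0.02106 / 0.02966 = 0.710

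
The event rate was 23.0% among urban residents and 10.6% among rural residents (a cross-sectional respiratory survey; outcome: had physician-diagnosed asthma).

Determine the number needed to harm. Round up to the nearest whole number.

9

absolute risk difference = 0.124000
1 / 0.124000 = 8.065 → round up → 9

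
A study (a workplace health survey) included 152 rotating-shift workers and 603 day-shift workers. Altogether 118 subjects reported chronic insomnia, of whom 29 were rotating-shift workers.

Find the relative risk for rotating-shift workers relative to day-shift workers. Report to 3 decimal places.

RR: 1.293

rotating-shift workers without the outcome: 152 − 29 = 123
day-shift workers with the outcome: 118 − 29 = 89
day-shift workers without the outcome: 603 − 89 = 514
risk, rotating-shift workers = 29/152 = 0.1908
risk, day-shift workers = 89/603 = 0.1476
RR = 0.1908 / 0.1476 = 1.293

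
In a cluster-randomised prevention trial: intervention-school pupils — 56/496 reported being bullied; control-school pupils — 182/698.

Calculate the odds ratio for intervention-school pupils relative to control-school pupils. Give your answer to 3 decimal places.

odds, intervention-school pupils = 56/440 = 0.1273
odds, control-school pupils = 182/516 = 0.3527
OR = 0.1273 / 0.3527 = 0.361

OR = 0.361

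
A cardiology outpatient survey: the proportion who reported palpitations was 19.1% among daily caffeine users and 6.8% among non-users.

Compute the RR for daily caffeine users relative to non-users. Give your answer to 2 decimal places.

RR = 0.1910 / 0.0680 = 2.81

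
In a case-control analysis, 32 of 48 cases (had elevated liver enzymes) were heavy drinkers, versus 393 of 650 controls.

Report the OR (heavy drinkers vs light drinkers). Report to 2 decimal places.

OR = 1.31

odds, heavy drinkers = 32/393 = 0.0814
odds, light drinkers = 16/257 = 0.0623
OR = 0.0814 / 0.0623 = 1.31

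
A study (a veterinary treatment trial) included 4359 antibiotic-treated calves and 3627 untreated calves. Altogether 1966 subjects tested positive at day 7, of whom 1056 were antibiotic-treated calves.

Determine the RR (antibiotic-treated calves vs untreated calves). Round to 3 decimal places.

0.966

antibiotic-treated calves without the outcome: 4359 − 1056 = 3303
untreated calves with the outcome: 1966 − 1056 = 910
untreated calves without the outcome: 3627 − 910 = 2717
risk, antibiotic-treated calves = 1056/4359 = 0.2423
risk, untreated calves = 910/3627 = 0.2509
RR = 0.2423 / 0.2509 = 0.966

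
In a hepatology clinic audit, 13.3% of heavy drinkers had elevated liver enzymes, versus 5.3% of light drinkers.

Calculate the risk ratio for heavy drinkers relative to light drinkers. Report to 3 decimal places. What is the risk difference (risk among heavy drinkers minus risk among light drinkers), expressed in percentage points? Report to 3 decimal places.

RR = 0.1330 / 0.0530 = 2.509
risk difference = 0.1330 − 0.0530 = 0.0800 → 8.000 percentage points

RR = 2.509; RD = 8.000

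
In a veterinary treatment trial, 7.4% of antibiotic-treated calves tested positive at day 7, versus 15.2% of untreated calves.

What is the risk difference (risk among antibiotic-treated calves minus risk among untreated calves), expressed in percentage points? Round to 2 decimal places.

RD = -7.80

risk difference = 0.0740 − 0.1520 = -0.0780 → -7.80 percentage points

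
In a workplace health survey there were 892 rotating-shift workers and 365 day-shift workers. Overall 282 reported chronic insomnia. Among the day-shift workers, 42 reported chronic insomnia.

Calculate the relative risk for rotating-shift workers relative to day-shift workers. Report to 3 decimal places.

rotating-shift workers with the outcome: 282 − 42 = 240
rotating-shift workers without the outcome: 892 − 240 = 652
day-shift workers without the outcome: 365 − 42 = 323
risk, rotating-shift workers = 240/892 = 0.2691
risk, day-shift workers = 42/365 = 0.1151
RR = 0.2691 / 0.1151 = 2.338

RR = 2.338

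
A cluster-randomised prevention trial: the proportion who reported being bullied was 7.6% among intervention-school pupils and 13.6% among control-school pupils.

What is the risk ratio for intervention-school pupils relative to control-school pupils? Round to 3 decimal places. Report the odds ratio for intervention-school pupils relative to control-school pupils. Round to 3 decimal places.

RR = 0.0760 / 0.1360 = 0.559
odds, intervention-school pupils = 0.0760/0.9240 = 0.0823
odds, control-school pupils = 0.1360/0.8640 = 0.1574
OR = 0.0823 / 0.1574 = 0.523

RR = 0.559; OR = 0.523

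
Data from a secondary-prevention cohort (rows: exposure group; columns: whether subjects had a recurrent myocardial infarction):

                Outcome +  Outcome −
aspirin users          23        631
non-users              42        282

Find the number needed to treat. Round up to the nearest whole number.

risk, aspirin users = 23/654 = 0.035168
risk, non-users = 42/324 = 0.129630
absolute risk difference = 0.094461
1 / 0.094461 = 10.586 → round up → 11

11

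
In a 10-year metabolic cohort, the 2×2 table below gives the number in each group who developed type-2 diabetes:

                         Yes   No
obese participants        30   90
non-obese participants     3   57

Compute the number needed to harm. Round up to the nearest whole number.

risk, obese participants = 30/120 = 0.250000
risk, non-obese participants = 3/60 = 0.050000
absolute risk difference = 0.200000
1 / 0.200000 = 5.000 → round up → 5

NNH ≈ 5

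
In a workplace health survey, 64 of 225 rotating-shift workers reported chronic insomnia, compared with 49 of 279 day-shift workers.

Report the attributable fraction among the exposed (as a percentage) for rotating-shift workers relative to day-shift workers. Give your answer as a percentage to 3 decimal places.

risk, rotating-shift workers = 64/225 = 0.2844
risk, day-shift workers = 49/279 = 0.1756
AR% = (0.2844 − 0.1756) / 0.2844 = 0.3826 → 38.256%

AR% = 38.256%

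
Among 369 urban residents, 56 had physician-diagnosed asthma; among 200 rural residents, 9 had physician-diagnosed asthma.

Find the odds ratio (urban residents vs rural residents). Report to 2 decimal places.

OR = (56 × 191) / (313 × 9) = 10696/2817 ≈ 3.80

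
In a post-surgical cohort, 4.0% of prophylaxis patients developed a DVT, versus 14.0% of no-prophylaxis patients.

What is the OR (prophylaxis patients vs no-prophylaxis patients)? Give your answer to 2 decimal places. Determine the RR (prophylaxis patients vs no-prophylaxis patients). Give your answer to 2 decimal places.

odds, prophylaxis patients = 0.04000/0.96000 = 0.04167
odds, no-prophylaxis patients = 0.14000/0.86000 = 0.16279
OR = 0.04167 / 0.16279 = 0.26
RR = 0.04000 / 0.14000 = 0.29

OR = 0.26; RR = 0.29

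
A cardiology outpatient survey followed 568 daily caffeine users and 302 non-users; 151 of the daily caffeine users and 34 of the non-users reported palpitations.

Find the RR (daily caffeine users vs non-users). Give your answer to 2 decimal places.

2.36

risk, daily caffeine users = 151/568 = 0.2658
risk, non-users = 34/302 = 0.1126
RR = 0.2658 / 0.1126 = 2.36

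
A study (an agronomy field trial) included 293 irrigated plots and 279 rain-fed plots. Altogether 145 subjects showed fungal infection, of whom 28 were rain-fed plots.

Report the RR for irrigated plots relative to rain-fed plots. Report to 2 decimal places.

3.98

irrigated plots with the outcome: 145 − 28 = 117
irrigated plots without the outcome: 293 − 117 = 176
rain-fed plots without the outcome: 279 − 28 = 251
risk, irrigated plots = 117/293 = 0.3993
risk, rain-fed plots = 28/279 = 0.1004
RR = 0.3993 / 0.1004 = 3.98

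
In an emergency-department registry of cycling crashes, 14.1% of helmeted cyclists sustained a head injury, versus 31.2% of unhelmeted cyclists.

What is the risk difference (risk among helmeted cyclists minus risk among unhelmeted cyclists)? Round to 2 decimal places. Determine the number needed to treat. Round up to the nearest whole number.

RD = -0.17; NNT = 6

risk difference = 0.1410 − 0.3120 = -0.17
absolute risk difference = 0.171000
1 / 0.171000 = 5.848 → round up → 6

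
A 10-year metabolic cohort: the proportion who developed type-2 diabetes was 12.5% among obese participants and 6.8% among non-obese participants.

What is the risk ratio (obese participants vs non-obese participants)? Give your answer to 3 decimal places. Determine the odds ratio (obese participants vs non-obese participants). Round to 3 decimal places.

RR = 0.1250 / 0.0680 = 1.838
odds, obese participants = 0.1250/0.8750 = 0.1429
odds, non-obese participants = 0.0680/0.9320 = 0.0730
OR = 0.1429 / 0.0730 = 1.958

RR = 1.838; OR = 1.958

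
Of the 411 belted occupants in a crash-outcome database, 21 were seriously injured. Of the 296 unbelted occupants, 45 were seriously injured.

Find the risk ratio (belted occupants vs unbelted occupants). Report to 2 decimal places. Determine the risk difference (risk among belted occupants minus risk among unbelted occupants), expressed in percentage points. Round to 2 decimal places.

risk, belted occupants = 21/411 = 0.0511
risk, unbelted occupants = 45/296 = 0.1520
RR = 0.0511 / 0.1520 = 0.34
risk difference = 0.0511 − 0.1520 = -0.1009 → -10.09 percentage points

RR = 0.34; RD = -10.09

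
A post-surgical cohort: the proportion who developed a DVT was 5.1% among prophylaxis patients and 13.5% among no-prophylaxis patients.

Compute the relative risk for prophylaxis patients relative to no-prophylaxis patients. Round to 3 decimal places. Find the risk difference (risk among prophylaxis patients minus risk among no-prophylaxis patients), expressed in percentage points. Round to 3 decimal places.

RR = 0.378; RD = -8.400

RR = 0.0510 / 0.1350 = 0.378
risk difference = 0.0510 − 0.1350 = -0.0840 → -8.400 percentage points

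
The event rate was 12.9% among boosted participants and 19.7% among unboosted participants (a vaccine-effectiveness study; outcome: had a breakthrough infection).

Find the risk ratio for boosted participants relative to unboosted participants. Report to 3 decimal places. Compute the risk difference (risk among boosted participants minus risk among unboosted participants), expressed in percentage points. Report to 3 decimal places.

RR = 0.1290 / 0.1970 = 0.655
risk difference = 0.1290 − 0.1970 = -0.0680 → -6.800 percentage points

RR = 0.655; RD = -6.800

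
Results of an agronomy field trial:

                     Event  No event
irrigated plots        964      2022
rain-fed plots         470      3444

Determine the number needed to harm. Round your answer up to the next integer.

risk, irrigated plots = 964/2986 = 0.322840
risk, rain-fed plots = 470/3914 = 0.120082
absolute risk difference = 0.202758
1 / 0.202758 = 4.932 → round up → 5

NNH = 5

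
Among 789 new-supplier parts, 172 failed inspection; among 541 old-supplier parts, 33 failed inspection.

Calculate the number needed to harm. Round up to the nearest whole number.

risk, new-supplier parts = 172/789 = 0.217997
risk, old-supplier parts = 33/541 = 0.060998
absolute risk difference = 0.156999
1 / 0.156999 = 6.369 → round up → 7

7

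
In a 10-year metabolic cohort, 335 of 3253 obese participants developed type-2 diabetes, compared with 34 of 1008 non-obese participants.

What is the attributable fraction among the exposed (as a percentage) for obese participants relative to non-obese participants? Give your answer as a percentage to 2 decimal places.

AR% ≈ 67.25%

risk, obese participants = 335/3253 = 0.10298
risk, non-obese participants = 34/1008 = 0.03373
AR% = (0.10298 − 0.03373) / 0.10298 = 0.6725 → 67.25%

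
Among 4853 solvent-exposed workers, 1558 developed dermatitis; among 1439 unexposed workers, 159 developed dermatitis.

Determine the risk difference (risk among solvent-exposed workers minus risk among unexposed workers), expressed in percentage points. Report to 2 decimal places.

risk, solvent-exposed workers = 1558/4853 = 0.3210
risk, unexposed workers = 159/1439 = 0.1105
risk difference = 0.3210 − 0.1105 = 0.2105 → 21.05 percentage points

21.05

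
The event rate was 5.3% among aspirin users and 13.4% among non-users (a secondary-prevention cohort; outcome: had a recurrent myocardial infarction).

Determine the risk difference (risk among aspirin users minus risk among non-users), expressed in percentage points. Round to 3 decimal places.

-8.100

risk difference = 0.0530 − 0.1340 = -0.0810 → -8.100 percentage points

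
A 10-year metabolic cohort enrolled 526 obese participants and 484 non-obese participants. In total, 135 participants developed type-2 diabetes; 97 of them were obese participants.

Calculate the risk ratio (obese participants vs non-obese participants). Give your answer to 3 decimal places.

2.349

obese participants without the outcome: 526 − 97 = 429
non-obese participants with the outcome: 135 − 97 = 38
non-obese participants without the outcome: 484 − 38 = 446
risk, obese participants = 97/526 = 0.1844
risk, non-obese participants = 38/484 = 0.0785
RR = 0.1844 / 0.0785 = 2.349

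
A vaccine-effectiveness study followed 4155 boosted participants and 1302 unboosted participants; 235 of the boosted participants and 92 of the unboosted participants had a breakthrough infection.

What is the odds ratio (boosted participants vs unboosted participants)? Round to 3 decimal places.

0.788

odds, boosted participants = 235/3920 = 0.0599
odds, unboosted participants = 92/1210 = 0.0760
OR = 0.0599 / 0.0760 = 0.788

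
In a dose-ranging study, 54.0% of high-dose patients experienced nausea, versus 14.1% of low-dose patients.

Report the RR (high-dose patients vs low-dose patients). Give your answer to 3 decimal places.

RR = 0.5400 / 0.1410 = 3.830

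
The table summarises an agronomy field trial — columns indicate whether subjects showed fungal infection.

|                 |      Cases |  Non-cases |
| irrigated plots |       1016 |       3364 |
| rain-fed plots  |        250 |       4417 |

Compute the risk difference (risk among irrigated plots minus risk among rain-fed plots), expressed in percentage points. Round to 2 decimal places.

17.84

risk, irrigated plots = 1016/4380 = 0.2320
risk, rain-fed plots = 250/4667 = 0.0536
risk difference = 0.2320 − 0.0536 = 0.1784 → 17.84 percentage points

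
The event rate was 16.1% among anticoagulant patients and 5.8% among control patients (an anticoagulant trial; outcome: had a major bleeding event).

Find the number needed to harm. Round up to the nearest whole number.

NNH ≈ 10

absolute risk difference = 0.103000
1 / 0.103000 = 9.709 → round up → 10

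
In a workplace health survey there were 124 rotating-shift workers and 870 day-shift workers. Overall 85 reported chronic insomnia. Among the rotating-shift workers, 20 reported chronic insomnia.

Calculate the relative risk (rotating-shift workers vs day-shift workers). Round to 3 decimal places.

rotating-shift workers without the outcome: 124 − 20 = 104
day-shift workers with the outcome: 85 − 20 = 65
day-shift workers without the outcome: 870 − 65 = 805
risk, rotating-shift workers = 20/124 = 0.1613
risk, day-shift workers = 65/870 = 0.0747
RR = 0.1613 / 0.0747 = 2.159

RR ≈ 2.159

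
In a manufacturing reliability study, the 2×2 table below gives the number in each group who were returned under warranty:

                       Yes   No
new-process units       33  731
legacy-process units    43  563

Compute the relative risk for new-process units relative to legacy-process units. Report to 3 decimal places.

risk, new-process units = 33/764 = 0.04319
risk, legacy-process units = 43/606 = 0.07096
RR = 0.04319 / 0.07096 = 0.609

0.609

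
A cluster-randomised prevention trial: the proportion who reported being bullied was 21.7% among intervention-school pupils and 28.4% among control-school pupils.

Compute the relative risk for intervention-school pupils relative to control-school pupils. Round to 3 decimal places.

RR = 0.2170 / 0.2840 = 0.764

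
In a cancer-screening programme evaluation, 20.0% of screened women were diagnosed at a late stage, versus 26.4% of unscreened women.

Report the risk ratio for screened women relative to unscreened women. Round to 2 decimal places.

RR = 0.2000 / 0.2640 = 0.76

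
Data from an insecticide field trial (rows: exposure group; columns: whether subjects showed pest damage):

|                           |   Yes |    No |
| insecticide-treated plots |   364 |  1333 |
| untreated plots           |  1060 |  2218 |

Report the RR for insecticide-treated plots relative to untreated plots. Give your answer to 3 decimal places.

risk, insecticide-treated plots = 364/1697 = 0.2145
risk, untreated plots = 1060/3278 = 0.3234
RR = 0.2145 / 0.3234 = 0.663

RR: 0.663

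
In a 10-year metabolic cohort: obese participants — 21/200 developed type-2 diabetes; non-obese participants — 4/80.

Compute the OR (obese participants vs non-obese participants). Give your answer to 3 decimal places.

OR = (21 × 76) / (179 × 4) = 1596/716 ≈ 2.229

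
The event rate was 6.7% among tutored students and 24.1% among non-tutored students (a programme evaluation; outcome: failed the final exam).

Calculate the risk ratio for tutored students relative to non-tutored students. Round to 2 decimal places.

RR = 0.0670 / 0.2410 = 0.28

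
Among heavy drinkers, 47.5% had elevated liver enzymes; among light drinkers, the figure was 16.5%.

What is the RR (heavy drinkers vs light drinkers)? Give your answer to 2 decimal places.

RR = 0.4750 / 0.1650 = 2.88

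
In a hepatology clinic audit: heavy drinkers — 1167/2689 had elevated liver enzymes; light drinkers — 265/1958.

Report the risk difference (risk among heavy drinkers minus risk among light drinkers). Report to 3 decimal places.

risk, heavy drinkers = 1167/2689 = 0.4340
risk, light drinkers = 265/1958 = 0.1353
risk difference = 0.4340 − 0.1353 = 0.299

RD: 0.299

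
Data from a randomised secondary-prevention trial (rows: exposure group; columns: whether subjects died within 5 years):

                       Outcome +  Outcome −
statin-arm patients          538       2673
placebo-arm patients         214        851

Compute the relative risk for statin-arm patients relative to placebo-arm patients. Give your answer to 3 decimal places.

RR ≈ 0.834

risk, statin-arm patients = 538/3211 = 0.1675
risk, placebo-arm patients = 214/1065 = 0.2009
RR = 0.1675 / 0.2009 = 0.834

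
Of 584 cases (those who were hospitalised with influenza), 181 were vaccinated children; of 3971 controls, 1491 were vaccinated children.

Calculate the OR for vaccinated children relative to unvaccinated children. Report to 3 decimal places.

OR = (181 × 2480) / (1491 × 403) = 448880/600873 ≈ 0.747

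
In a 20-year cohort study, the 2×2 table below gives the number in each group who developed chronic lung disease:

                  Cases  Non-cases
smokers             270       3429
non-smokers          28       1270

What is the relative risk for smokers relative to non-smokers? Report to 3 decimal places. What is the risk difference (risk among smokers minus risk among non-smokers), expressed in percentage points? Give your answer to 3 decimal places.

risk, smokers = 270/3699 = 0.07299
risk, non-smokers = 28/1298 = 0.02157
RR = 0.07299 / 0.02157 = 3.384
risk difference = 0.07299 − 0.02157 = 0.05142 → 5.142 percentage points

RR = 3.384; RD = 5.142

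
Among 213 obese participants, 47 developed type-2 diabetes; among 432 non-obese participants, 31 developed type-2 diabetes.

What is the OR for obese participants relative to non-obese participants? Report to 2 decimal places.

3.66

odds, obese participants = 47/166 = 0.2831
odds, non-obese participants = 31/401 = 0.0773
OR = 0.2831 / 0.0773 = 3.66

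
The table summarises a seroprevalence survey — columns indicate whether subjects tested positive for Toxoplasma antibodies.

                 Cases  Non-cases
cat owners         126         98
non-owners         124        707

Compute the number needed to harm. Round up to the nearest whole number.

3

risk, cat owners = 126/224 = 0.562500
risk, non-owners = 124/831 = 0.149218
absolute risk difference = 0.413282
1 / 0.413282 = 2.420 → round up → 3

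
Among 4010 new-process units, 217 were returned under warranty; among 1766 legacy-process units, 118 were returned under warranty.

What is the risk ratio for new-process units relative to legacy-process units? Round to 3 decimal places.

risk, new-process units = 217/4010 = 0.0541
risk, legacy-process units = 118/1766 = 0.0668
RR = 0.0541 / 0.0668 = 0.810

0.810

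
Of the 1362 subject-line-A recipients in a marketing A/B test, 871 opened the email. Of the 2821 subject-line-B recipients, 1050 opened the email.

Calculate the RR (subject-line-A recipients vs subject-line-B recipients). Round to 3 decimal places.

risk, subject-line-A recipients = 871/1362 = 0.6395
risk, subject-line-B recipients = 1050/2821 = 0.3722
RR = 0.6395 / 0.3722 = 1.718

1.718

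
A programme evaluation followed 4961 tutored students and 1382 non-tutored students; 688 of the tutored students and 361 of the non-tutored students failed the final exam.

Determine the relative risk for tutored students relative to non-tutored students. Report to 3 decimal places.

risk, tutored students = 688/4961 = 0.1387
risk, non-tutored students = 361/1382 = 0.2612
RR = 0.1387 / 0.2612 = 0.531

RR ≈ 0.531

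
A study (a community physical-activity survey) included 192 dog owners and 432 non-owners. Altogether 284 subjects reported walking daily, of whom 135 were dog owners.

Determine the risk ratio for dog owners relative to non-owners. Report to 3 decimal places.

dog owners without the outcome: 192 − 135 = 57
non-owners with the outcome: 284 − 135 = 149
non-owners without the outcome: 432 − 149 = 283
risk, dog owners = 135/192 = 0.7031
risk, non-owners = 149/432 = 0.3449
RR = 0.7031 / 0.3449 = 2.039

2.039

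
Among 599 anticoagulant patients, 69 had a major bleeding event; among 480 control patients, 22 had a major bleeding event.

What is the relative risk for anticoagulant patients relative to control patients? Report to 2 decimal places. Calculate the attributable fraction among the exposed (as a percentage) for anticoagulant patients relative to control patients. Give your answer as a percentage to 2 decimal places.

RR = 2.51; AR% = 60.21%

risk, anticoagulant patients = 69/599 = 0.11519
risk, control patients = 22/480 = 0.04583
RR = 0.11519 / 0.04583 = 2.51
AR% = (0.11519 − 0.04583) / 0.11519 = 0.6021 → 60.21%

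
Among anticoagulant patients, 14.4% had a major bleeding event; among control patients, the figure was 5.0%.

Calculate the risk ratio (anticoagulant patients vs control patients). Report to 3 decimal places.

RR = 0.1440 / 0.0500 = 2.880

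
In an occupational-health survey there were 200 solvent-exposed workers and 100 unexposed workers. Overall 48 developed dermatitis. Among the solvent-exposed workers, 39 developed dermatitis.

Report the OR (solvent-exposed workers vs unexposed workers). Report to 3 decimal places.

solvent-exposed workers without the outcome: 200 − 39 = 161
unexposed workers with the outcome: 48 − 39 = 9
unexposed workers without the outcome: 100 − 9 = 91
OR = (39 × 91) / (161 × 9) = 3549/1449 ≈ 2.449

2.449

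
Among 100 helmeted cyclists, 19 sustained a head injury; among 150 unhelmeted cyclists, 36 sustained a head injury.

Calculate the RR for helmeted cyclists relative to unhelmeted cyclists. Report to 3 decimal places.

RR = 0.792

risk, helmeted cyclists = 19/100 = 0.1900
risk, unhelmeted cyclists = 36/150 = 0.2400
RR = 0.1900 / 0.2400 = 0.792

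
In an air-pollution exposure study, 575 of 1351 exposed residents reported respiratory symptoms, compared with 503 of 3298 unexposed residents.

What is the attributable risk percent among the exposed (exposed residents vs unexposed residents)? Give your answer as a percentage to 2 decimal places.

AR% = 64.17%

risk, exposed residents = 575/1351 = 0.4256
risk, unexposed residents = 503/3298 = 0.1525
AR% = (0.4256 − 0.1525) / 0.4256 = 0.6417 → 64.17%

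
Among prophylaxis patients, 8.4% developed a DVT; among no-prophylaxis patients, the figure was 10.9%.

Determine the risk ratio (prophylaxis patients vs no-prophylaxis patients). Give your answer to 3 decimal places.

RR = 0.0840 / 0.1090 = 0.771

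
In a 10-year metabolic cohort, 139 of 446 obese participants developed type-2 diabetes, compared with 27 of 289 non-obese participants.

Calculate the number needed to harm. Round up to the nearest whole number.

NNH: 5

risk, obese participants = 139/446 = 0.311659
risk, non-obese participants = 27/289 = 0.093426
absolute risk difference = 0.218234
1 / 0.218234 = 4.582 → round up → 5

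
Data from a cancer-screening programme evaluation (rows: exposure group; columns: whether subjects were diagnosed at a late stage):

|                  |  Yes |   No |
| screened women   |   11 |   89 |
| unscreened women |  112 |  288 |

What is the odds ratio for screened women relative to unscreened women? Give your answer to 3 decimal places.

odds, screened women = 11/89 = 0.1236
odds, unscreened women = 112/288 = 0.3889
OR = 0.1236 / 0.3889 = 0.318

OR = 0.318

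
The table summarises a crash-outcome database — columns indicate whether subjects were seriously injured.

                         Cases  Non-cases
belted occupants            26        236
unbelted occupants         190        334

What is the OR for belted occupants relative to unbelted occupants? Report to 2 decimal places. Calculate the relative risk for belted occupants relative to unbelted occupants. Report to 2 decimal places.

OR = 0.19; RR = 0.27

OR = (26 × 334) / (236 × 190) = 8684/44840 ≈ 0.19
risk, belted occupants = 26/262 = 0.0992
risk, unbelted occupants = 190/524 = 0.3626
RR = 0.0992 / 0.3626 = 0.27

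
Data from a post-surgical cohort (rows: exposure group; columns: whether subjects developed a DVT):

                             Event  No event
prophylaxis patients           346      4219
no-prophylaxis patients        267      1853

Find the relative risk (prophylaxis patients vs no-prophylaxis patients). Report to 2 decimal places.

risk, prophylaxis patients = 346/4565 = 0.0758
risk, no-prophylaxis patients = 267/2120 = 0.1259
RR = 0.0758 / 0.1259 = 0.60

RR ≈ 0.60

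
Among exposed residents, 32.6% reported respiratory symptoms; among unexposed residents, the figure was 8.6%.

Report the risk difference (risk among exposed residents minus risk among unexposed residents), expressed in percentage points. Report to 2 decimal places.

risk difference = 0.3260 − 0.0860 = 0.2400 → 24.00 percentage points

24.00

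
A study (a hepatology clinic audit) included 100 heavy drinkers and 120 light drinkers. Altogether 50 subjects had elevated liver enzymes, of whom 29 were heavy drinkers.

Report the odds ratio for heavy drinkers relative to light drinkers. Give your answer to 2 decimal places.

1.93

heavy drinkers without the outcome: 100 − 29 = 71
light drinkers with the outcome: 50 − 29 = 21
light drinkers without the outcome: 120 − 21 = 99
OR = (29 × 99) / (71 × 21) = 2871/1491 ≈ 1.93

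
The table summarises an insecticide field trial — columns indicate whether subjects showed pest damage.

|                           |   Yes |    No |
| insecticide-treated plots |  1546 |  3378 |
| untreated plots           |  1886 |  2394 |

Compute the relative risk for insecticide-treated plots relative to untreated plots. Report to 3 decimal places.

RR ≈ 0.713

risk, insecticide-treated plots = 1546/4924 = 0.3140
risk, untreated plots = 1886/4280 = 0.4407
RR = 0.3140 / 0.4407 = 0.713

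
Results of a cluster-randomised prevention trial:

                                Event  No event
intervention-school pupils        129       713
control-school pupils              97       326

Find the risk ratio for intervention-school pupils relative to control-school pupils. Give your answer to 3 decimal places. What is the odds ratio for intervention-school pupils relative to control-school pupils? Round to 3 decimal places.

RR = 0.668; OR = 0.608

risk, intervention-school pupils = 129/842 = 0.1532
risk, control-school pupils = 97/423 = 0.2293
RR = 0.1532 / 0.2293 = 0.668
odds, intervention-school pupils = 129/713 = 0.1809
odds, control-school pupils = 97/326 = 0.2975
OR = 0.1809 / 0.2975 = 0.608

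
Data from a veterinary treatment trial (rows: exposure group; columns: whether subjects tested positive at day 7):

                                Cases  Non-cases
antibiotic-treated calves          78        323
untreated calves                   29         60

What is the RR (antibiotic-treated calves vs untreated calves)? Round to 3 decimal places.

0.597

risk, antibiotic-treated calves = 78/401 = 0.1945
risk, untreated calves = 29/89 = 0.3258
RR = 0.1945 / 0.3258 = 0.597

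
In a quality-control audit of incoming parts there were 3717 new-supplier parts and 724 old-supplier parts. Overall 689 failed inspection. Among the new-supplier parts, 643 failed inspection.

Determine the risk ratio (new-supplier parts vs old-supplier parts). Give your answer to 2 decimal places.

new-supplier parts without the outcome: 3717 − 643 = 3074
old-supplier parts with the outcome: 689 − 643 = 46
old-supplier parts without the outcome: 724 − 46 = 678
risk, new-supplier parts = 643/3717 = 0.1730
risk, old-supplier parts = 46/724 = 0.0635
RR = 0.1730 / 0.0635 = 2.72

RR ≈ 2.72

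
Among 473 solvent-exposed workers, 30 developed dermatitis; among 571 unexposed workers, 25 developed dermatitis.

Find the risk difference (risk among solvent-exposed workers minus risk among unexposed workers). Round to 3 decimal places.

RD: 0.020

risk, solvent-exposed workers = 30/473 = 0.06342
risk, unexposed workers = 25/571 = 0.04378
risk difference = 0.06342 − 0.04378 = 0.020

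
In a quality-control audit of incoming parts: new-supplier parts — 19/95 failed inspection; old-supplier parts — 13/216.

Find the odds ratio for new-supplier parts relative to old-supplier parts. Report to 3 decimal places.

OR = (19 × 203) / (76 × 13) = 3857/988 ≈ 3.904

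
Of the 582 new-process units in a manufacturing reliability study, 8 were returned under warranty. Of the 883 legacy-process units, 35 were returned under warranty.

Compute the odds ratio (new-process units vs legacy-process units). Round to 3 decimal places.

odds, new-process units = 8/574 = 0.01394
odds, legacy-process units = 35/848 = 0.04127
OR = 0.01394 / 0.04127 = 0.338

OR ≈ 0.338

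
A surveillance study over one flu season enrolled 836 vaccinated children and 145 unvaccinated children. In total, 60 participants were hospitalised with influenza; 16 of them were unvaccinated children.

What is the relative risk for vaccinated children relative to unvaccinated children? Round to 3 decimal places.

vaccinated children with the outcome: 60 − 16 = 44
vaccinated children without the outcome: 836 − 44 = 792
unvaccinated children without the outcome: 145 − 16 = 129
risk, vaccinated children = 44/836 = 0.0526
risk, unvaccinated children = 16/145 = 0.1103
RR = 0.0526 / 0.1103 = 0.477

RR ≈ 0.477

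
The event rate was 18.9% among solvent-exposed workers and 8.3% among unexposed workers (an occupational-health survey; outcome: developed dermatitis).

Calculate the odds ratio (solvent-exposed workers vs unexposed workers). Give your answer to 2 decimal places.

OR: 2.57

odds, solvent-exposed workers = 0.1890/0.8110 = 0.2330
odds, unexposed workers = 0.0830/0.9170 = 0.0905
OR = 0.2330 / 0.0905 = 2.57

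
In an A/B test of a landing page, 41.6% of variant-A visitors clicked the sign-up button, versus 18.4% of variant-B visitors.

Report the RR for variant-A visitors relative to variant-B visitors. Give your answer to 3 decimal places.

RR = 0.4160 / 0.1840 = 2.261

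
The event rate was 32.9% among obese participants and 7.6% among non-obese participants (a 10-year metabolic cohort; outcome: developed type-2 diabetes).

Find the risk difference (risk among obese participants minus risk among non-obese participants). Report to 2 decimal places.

risk difference = 0.3290 − 0.0760 = 0.25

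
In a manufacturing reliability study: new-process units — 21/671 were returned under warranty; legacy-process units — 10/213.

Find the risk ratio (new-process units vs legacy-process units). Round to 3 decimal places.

0.667

risk, new-process units = 21/671 = 0.03130
risk, legacy-process units = 10/213 = 0.04695
RR = 0.03130 / 0.04695 = 0.667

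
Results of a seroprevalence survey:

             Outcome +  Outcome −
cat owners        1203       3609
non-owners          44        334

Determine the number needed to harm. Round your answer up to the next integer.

NNH ≈ 8

risk, cat owners = 1203/4812 = 0.250000
risk, non-owners = 44/378 = 0.116402
absolute risk difference = 0.133598
1 / 0.133598 = 7.485 → round up → 8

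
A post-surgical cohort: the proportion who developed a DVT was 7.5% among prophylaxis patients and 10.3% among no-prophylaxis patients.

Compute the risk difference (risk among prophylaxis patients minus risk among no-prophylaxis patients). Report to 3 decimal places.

risk difference = 0.0750 − 0.1030 = -0.028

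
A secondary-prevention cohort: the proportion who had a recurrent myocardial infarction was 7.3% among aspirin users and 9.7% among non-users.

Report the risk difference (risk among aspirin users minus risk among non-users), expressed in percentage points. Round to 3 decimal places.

RD = -2.400

risk difference = 0.0730 − 0.0970 = -0.0240 → -2.400 percentage points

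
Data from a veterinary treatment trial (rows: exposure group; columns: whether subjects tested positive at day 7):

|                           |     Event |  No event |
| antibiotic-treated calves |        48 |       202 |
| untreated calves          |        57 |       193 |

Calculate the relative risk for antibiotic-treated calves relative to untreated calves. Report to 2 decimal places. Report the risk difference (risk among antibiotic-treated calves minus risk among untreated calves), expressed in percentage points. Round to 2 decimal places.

risk, antibiotic-treated calves = 48/250 = 0.1920
risk, untreated calves = 57/250 = 0.2280
RR = 0.1920 / 0.2280 = 0.84
risk difference = 0.1920 − 0.2280 = -0.0360 → -3.60 percentage points

RR = 0.84; RD = -3.60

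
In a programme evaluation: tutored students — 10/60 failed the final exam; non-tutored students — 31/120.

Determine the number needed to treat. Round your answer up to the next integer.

risk, tutored students = 10/60 = 0.166667
risk, non-tutored students = 31/120 = 0.258333
absolute risk difference = 0.091667
1 / 0.091667 = 10.909 → round up → 11

NNT ≈ 11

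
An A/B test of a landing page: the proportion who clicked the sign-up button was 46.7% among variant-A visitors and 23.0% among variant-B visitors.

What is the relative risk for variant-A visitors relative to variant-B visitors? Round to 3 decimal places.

RR = 0.4670 / 0.2300 = 2.030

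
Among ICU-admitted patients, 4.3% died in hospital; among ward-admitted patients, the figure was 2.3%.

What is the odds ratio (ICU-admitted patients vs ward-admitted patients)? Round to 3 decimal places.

odds, ICU-admitted patients = 0.04300/0.95700 = 0.04493
odds, ward-admitted patients = 0.02300/0.97700 = 0.02354
OR = 0.04493 / 0.02354 = 1.909

OR: 1.909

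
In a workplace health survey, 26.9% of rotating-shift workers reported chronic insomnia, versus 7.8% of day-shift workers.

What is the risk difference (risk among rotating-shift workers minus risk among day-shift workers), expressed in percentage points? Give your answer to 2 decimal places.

19.10

risk difference = 0.2690 − 0.0780 = 0.1910 → 19.10 percentage points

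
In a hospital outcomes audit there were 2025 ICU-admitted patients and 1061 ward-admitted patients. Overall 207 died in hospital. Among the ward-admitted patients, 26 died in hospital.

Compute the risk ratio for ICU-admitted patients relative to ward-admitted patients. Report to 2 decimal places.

ICU-admitted patients with the outcome: 207 − 26 = 181
ICU-admitted patients without the outcome: 2025 − 181 = 1844
ward-admitted patients without the outcome: 1061 − 26 = 1035
risk, ICU-admitted patients = 181/2025 = 0.08938
risk, ward-admitted patients = 26/1061 = 0.02451
RR = 0.08938 / 0.02451 = 3.65

RR ≈ 3.65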